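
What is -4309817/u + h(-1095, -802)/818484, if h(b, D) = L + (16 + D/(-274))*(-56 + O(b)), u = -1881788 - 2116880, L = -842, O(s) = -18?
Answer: 40170099375499/37364989313812 ≈ 1.0751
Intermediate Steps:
u = -3998668
h(b, D) = -2026 + 37*D/137 (h(b, D) = -842 + (16 + D/(-274))*(-56 - 18) = -842 + (16 + D*(-1/274))*(-74) = -842 + (16 - D/274)*(-74) = -842 + (-1184 + 37*D/137) = -2026 + 37*D/137)
-4309817/u + h(-1095, -802)/818484 = -4309817/(-3998668) + (-2026 + (37/137)*(-802))/818484 = -4309817*(-1/3998668) + (-2026 - 29674/137)*(1/818484) = 4309817/3998668 - 307236/137*1/818484 = 4309817/3998668 - 25603/9344359 = 40170099375499/37364989313812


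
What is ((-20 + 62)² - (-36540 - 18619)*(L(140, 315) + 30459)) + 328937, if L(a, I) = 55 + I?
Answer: 1700827512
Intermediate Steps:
((-20 + 62)² - (-36540 - 18619)*(L(140, 315) + 30459)) + 328937 = ((-20 + 62)² - (-36540 - 18619)*((55 + 315) + 30459)) + 328937 = (42² - (-55159)*(370 + 30459)) + 328937 = (1764 - (-55159)*30829) + 328937 = (1764 - 1*(-1700496811)) + 328937 = (1764 + 1700496811) + 328937 = 1700498575 + 328937 = 1700827512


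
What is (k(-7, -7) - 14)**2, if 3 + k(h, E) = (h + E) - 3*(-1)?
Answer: 784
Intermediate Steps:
k(h, E) = E + h (k(h, E) = -3 + ((h + E) - 3*(-1)) = -3 + ((E + h) + 3) = -3 + (3 + E + h) = E + h)
(k(-7, -7) - 14)**2 = ((-7 - 7) - 14)**2 = (-14 - 14)**2 = (-28)**2 = 784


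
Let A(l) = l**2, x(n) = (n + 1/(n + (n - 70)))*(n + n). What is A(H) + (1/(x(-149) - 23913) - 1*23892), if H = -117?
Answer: -38466585191/3770125 ≈ -10203.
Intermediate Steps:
x(n) = 2*n*(n + 1/(-70 + 2*n)) (x(n) = (n + 1/(n + (-70 + n)))*(2*n) = (n + 1/(-70 + 2*n))*(2*n) = 2*n*(n + 1/(-70 + 2*n)))
A(H) + (1/(x(-149) - 23913) - 1*23892) = (-117)**2 + (1/(-149*(1 - 70*(-149) + 2*(-149)**2)/(-35 - 149) - 23913) - 1*23892) = 13689 + (1/(-149*(1 + 10430 + 2*22201)/(-184) - 23913) - 23892) = 13689 + (1/(-149*(-1/184)*(1 + 10430 + 44402) - 23913) - 23892) = 13689 + (1/(-149*(-1/184)*54833 - 23913) - 23892) = 13689 + (1/(8170117/184 - 23913) - 23892) = 13689 + (1/(3770125/184) - 23892) = 13689 + (184/3770125 - 23892) = 13689 - 90075826316/3770125 = -38466585191/3770125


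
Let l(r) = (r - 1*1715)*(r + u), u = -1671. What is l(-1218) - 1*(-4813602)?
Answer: 13287039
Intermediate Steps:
l(r) = (-1715 + r)*(-1671 + r) (l(r) = (r - 1*1715)*(r - 1671) = (r - 1715)*(-1671 + r) = (-1715 + r)*(-1671 + r))
l(-1218) - 1*(-4813602) = (2865765 + (-1218)**2 - 3386*(-1218)) - 1*(-4813602) = (2865765 + 1483524 + 4124148) + 4813602 = 8473437 + 4813602 = 13287039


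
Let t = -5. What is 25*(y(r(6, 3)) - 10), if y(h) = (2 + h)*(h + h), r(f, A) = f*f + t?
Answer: 50900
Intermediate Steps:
r(f, A) = -5 + f² (r(f, A) = f*f - 5 = f² - 5 = -5 + f²)
y(h) = 2*h*(2 + h) (y(h) = (2 + h)*(2*h) = 2*h*(2 + h))
25*(y(r(6, 3)) - 10) = 25*(2*(-5 + 6²)*(2 + (-5 + 6²)) - 10) = 25*(2*(-5 + 36)*(2 + (-5 + 36)) - 10) = 25*(2*31*(2 + 31) - 10) = 25*(2*31*33 - 10) = 25*(2046 - 10) = 25*2036 = 50900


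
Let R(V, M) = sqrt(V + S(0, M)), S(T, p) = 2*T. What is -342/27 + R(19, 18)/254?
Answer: -38/3 + sqrt(19)/254 ≈ -12.650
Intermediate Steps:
R(V, M) = sqrt(V) (R(V, M) = sqrt(V + 2*0) = sqrt(V + 0) = sqrt(V))
-342/27 + R(19, 18)/254 = -342/27 + sqrt(19)/254 = -342*1/27 + sqrt(19)*(1/254) = -38/3 + sqrt(19)/254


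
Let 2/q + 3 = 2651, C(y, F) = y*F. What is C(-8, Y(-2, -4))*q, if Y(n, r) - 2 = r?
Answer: 4/331 ≈ 0.012085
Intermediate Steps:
Y(n, r) = 2 + r
C(y, F) = F*y
q = 1/1324 (q = 2/(-3 + 2651) = 2/2648 = 2*(1/2648) = 1/1324 ≈ 0.00075529)
C(-8, Y(-2, -4))*q = ((2 - 4)*(-8))*(1/1324) = -2*(-8)*(1/1324) = 16*(1/1324) = 4/331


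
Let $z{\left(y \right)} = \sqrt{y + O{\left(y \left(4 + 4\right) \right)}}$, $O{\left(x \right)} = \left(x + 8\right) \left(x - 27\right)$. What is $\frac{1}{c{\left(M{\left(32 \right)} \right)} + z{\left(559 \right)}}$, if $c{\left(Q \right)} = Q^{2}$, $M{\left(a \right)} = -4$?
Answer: $- \frac{16}{19913903} + \frac{\sqrt{19914159}}{19913903} \approx 0.00022329$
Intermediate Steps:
$O{\left(x \right)} = \left(-27 + x\right) \left(8 + x\right)$ ($O{\left(x \right)} = \left(8 + x\right) \left(-27 + x\right) = \left(-27 + x\right) \left(8 + x\right)$)
$z{\left(y \right)} = \sqrt{-216 - 151 y + 64 y^{2}}$ ($z{\left(y \right)} = \sqrt{y - \left(216 - y^{2} \left(4 + 4\right)^{2} + 19 y \left(4 + 4\right)\right)} = \sqrt{y - \left(216 - 64 y^{2} + 19 y 8\right)} = \sqrt{y - \left(216 - 64 y^{2} + 19 \cdot 8 y\right)} = \sqrt{y - \left(216 - 64 y^{2} + 152 y\right)} = \sqrt{-216 - 151 y + 64 y^{2}}$)
$\frac{1}{c{\left(M{\left(32 \right)} \right)} + z{\left(559 \right)}} = \frac{1}{\left(-4\right)^{2} + \sqrt{-216 - 84409 + 64 \cdot 559^{2}}} = \frac{1}{16 + \sqrt{-216 - 84409 + 64 \cdot 312481}} = \frac{1}{16 + \sqrt{-216 - 84409 + 19998784}} = \frac{1}{16 + \sqrt{19914159}}$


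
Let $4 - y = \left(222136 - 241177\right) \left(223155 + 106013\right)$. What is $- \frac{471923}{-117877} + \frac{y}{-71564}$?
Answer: $- \frac{184695618236928}{2108937407} \approx -87578.0$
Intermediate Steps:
$y = 6267687892$ ($y = 4 - \left(222136 - 241177\right) \left(223155 + 106013\right) = 4 - \left(-19041\right) 329168 = 4 - -6267687888 = 4 + 6267687888 = 6267687892$)
$- \frac{471923}{-117877} + \frac{y}{-71564} = - \frac{471923}{-117877} + \frac{6267687892}{-71564} = \left(-471923\right) \left(- \frac{1}{117877}\right) + 6267687892 \left(- \frac{1}{71564}\right) = \frac{471923}{117877} - \frac{1566921973}{17891} = - \frac{184695618236928}{2108937407}$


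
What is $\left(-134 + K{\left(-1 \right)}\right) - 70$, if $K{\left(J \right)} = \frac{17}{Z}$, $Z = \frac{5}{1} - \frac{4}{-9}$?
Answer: $- \frac{9843}{49} \approx -200.88$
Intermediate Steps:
$Z = \frac{49}{9}$ ($Z = 5 \cdot 1 - - \frac{4}{9} = 5 + \frac{4}{9} = \frac{49}{9} \approx 5.4444$)
$K{\left(J \right)} = \frac{153}{49}$ ($K{\left(J \right)} = \frac{17}{\frac{49}{9}} = 17 \cdot \frac{9}{49} = \frac{153}{49}$)
$\left(-134 + K{\left(-1 \right)}\right) - 70 = \left(-134 + \frac{153}{49}\right) - 70 = - \frac{6413}{49} - 70 = - \frac{9843}{49}$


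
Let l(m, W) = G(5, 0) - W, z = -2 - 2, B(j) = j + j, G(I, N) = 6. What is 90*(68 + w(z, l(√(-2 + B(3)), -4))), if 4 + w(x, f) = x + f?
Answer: 6300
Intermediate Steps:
B(j) = 2*j
z = -4
l(m, W) = 6 - W
w(x, f) = -4 + f + x (w(x, f) = -4 + (x + f) = -4 + (f + x) = -4 + f + x)
90*(68 + w(z, l(√(-2 + B(3)), -4))) = 90*(68 + (-4 + (6 - 1*(-4)) - 4)) = 90*(68 + (-4 + (6 + 4) - 4)) = 90*(68 + (-4 + 10 - 4)) = 90*(68 + 2) = 90*70 = 6300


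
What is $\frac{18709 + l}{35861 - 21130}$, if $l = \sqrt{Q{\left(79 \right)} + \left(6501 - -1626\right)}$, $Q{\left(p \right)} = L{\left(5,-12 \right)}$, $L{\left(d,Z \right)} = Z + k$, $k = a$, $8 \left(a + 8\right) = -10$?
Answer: $\frac{18709}{14731} + \frac{\sqrt{32423}}{29462} \approx 1.2762$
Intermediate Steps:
$a = - \frac{37}{4}$ ($a = -8 + \frac{1}{8} \left(-10\right) = -8 - \frac{5}{4} = - \frac{37}{4} \approx -9.25$)
$k = - \frac{37}{4} \approx -9.25$
$L{\left(d,Z \right)} = - \frac{37}{4} + Z$ ($L{\left(d,Z \right)} = Z - \frac{37}{4} = - \frac{37}{4} + Z$)
$Q{\left(p \right)} = - \frac{85}{4}$ ($Q{\left(p \right)} = - \frac{37}{4} - 12 = - \frac{85}{4}$)
$l = \frac{\sqrt{32423}}{2}$ ($l = \sqrt{- \frac{85}{4} + \left(6501 - -1626\right)} = \sqrt{- \frac{85}{4} + \left(6501 + 1626\right)} = \sqrt{- \frac{85}{4} + 8127} = \sqrt{\frac{32423}{4}} = \frac{\sqrt{32423}}{2} \approx 90.032$)
$\frac{18709 + l}{35861 - 21130} = \frac{18709 + \frac{\sqrt{32423}}{2}}{35861 - 21130} = \frac{18709 + \frac{\sqrt{32423}}{2}}{14731} = \left(18709 + \frac{\sqrt{32423}}{2}\right) \frac{1}{14731} = \frac{18709}{14731} + \frac{\sqrt{32423}}{29462}$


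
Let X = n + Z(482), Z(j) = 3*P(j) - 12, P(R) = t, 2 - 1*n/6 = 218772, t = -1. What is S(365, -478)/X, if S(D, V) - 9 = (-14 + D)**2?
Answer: -8214/87509 ≈ -0.093865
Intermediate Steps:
n = -1312620 (n = 12 - 6*218772 = 12 - 1312632 = -1312620)
P(R) = -1
Z(j) = -15 (Z(j) = 3*(-1) - 12 = -3 - 12 = -15)
X = -1312635 (X = -1312620 - 15 = -1312635)
S(D, V) = 9 + (-14 + D)**2
S(365, -478)/X = (9 + (-14 + 365)**2)/(-1312635) = (9 + 351**2)*(-1/1312635) = (9 + 123201)*(-1/1312635) = 123210*(-1/1312635) = -8214/87509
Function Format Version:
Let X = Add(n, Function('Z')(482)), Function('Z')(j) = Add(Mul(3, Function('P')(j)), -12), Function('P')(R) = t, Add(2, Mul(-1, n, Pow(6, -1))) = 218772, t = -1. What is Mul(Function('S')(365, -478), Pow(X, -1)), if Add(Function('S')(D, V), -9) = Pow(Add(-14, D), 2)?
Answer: Rational(-8214, 87509) ≈ -0.093865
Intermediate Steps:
n = -1312620 (n = Add(12, Mul(-6, 218772)) = Add(12, -1312632) = -1312620)
Function('P')(R) = -1
Function('Z')(j) = -15 (Function('Z')(j) = Add(Mul(3, -1), -12) = Add(-3, -12) = -15)
X = -1312635 (X = Add(-1312620, -15) = -1312635)
Function('S')(D, V) = Add(9, Pow(Add(-14, D), 2))
Mul(Function('S')(365, -478), Pow(X, -1)) = Mul(Add(9, Pow(Add(-14, 365), 2)), Pow(-1312635, -1)) = Mul(Add(9, Pow(351, 2)), Rational(-1, 1312635)) = Mul(Add(9, 123201), Rational(-1, 1312635)) = Mul(123210, Rational(-1, 1312635)) = Rational(-8214, 87509)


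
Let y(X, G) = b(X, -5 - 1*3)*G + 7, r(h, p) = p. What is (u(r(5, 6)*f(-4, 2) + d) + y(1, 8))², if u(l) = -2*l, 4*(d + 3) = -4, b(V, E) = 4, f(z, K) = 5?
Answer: 169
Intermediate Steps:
d = -4 (d = -3 + (¼)*(-4) = -3 - 1 = -4)
y(X, G) = 7 + 4*G (y(X, G) = 4*G + 7 = 7 + 4*G)
(u(r(5, 6)*f(-4, 2) + d) + y(1, 8))² = (-2*(6*5 - 4) + (7 + 4*8))² = (-2*(30 - 4) + (7 + 32))² = (-2*26 + 39)² = (-52 + 39)² = (-13)² = 169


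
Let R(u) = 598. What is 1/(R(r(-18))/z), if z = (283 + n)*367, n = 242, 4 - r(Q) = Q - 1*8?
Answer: 192675/598 ≈ 322.20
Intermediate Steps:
r(Q) = 12 - Q (r(Q) = 4 - (Q - 1*8) = 4 - (Q - 8) = 4 - (-8 + Q) = 4 + (8 - Q) = 12 - Q)
z = 192675 (z = (283 + 242)*367 = 525*367 = 192675)
1/(R(r(-18))/z) = 1/(598/192675) = 192675/598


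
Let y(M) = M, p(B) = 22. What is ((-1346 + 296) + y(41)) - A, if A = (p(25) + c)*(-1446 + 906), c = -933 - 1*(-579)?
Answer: -180289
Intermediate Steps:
c = -354 (c = -933 + 579 = -354)
A = 179280 (A = (22 - 354)*(-1446 + 906) = -332*(-540) = 179280)
((-1346 + 296) + y(41)) - A = ((-1346 + 296) + 41) - 1*179280 = (-1050 + 41) - 179280 = -1009 - 179280 = -180289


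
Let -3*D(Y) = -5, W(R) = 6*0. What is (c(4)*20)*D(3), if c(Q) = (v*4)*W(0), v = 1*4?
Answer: 0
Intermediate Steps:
v = 4
W(R) = 0
D(Y) = 5/3 (D(Y) = -⅓*(-5) = 5/3)
c(Q) = 0 (c(Q) = (4*4)*0 = 16*0 = 0)
(c(4)*20)*D(3) = (0*20)*(5/3) = 0*(5/3) = 0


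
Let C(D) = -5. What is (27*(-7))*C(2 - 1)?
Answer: 945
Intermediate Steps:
(27*(-7))*C(2 - 1) = (27*(-7))*(-5) = -189*(-5) = 945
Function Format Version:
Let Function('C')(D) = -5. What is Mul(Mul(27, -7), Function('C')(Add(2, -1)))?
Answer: 945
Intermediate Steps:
Mul(Mul(27, -7), Function('C')(Add(2, -1))) = Mul(Mul(27, -7), -5) = Mul(-189, -5) = 945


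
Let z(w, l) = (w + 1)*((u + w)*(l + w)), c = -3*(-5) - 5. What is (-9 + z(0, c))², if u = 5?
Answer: 1681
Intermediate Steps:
c = 10 (c = 15 - 5 = 10)
z(w, l) = (1 + w)*(5 + w)*(l + w) (z(w, l) = (w + 1)*((5 + w)*(l + w)) = (1 + w)*((5 + w)*(l + w)) = (1 + w)*(5 + w)*(l + w))
(-9 + z(0, c))² = (-9 + (0³ + 5*10 + 5*0 + 6*0² + 10*0² + 6*10*0))² = (-9 + (0 + 50 + 0 + 6*0 + 10*0 + 0))² = (-9 + (0 + 50 + 0 + 0 + 0 + 0))² = (-9 + 50)² = 41² = 1681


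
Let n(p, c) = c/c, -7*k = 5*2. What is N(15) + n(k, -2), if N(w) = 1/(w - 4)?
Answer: 12/11 ≈ 1.0909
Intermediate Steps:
k = -10/7 (k = -5*2/7 = -⅐*10 = -10/7 ≈ -1.4286)
N(w) = 1/(-4 + w)
n(p, c) = 1
N(15) + n(k, -2) = 1/(-4 + 15) + 1 = 1/11 + 1 = 12/11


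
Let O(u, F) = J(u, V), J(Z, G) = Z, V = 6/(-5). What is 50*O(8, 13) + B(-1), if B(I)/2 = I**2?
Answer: 402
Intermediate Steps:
B(I) = 2*I**2
V = -6/5 (V = 6*(-1/5) = -6/5 ≈ -1.2000)
O(u, F) = u
50*O(8, 13) + B(-1) = 50*8 + 2*(-1)**2 = 400 + 2*1 = 400 + 2 = 402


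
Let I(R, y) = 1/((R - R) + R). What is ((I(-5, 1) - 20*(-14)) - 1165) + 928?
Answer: 214/5 ≈ 42.800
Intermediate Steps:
I(R, y) = 1/R (I(R, y) = 1/(0 + R) = 1/R)
((I(-5, 1) - 20*(-14)) - 1165) + 928 = ((1/(-5) - 20*(-14)) - 1165) + 928 = ((-⅕ + 280) - 1165) + 928 = (1399/5 - 1165) + 928 = -4426/5 + 928 = 214/5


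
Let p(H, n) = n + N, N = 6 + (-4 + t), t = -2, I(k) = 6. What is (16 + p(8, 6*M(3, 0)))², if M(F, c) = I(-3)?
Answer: 2704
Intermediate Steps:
M(F, c) = 6
N = 0 (N = 6 + (-4 - 2) = 6 - 6 = 0)
p(H, n) = n (p(H, n) = n + 0 = n)
(16 + p(8, 6*M(3, 0)))² = (16 + 6*6)² = (16 + 36)² = 52² = 2704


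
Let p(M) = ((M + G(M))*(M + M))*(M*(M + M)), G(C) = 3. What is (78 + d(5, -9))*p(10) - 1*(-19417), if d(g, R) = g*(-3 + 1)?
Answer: 3555417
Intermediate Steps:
d(g, R) = -2*g (d(g, R) = g*(-2) = -2*g)
p(M) = 4*M**3*(3 + M) (p(M) = ((M + 3)*(M + M))*(M*(M + M)) = ((3 + M)*(2*M))*(M*(2*M)) = (2*M*(3 + M))*(2*M**2) = 4*M**3*(3 + M))
(78 + d(5, -9))*p(10) - 1*(-19417) = (78 - 2*5)*(4*10**3*(3 + 10)) - 1*(-19417) = (78 - 10)*(4*1000*13) + 19417 = 68*52000 + 19417 = 3536000 + 19417 = 3555417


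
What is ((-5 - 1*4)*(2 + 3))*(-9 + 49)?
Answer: -1800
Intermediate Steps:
((-5 - 1*4)*(2 + 3))*(-9 + 49) = ((-5 - 4)*5)*40 = -9*5*40 = -45*40 = -1800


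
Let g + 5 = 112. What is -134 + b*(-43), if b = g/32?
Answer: -8889/32 ≈ -277.78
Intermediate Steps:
g = 107 (g = -5 + 112 = 107)
b = 107/32 ≈ 3.3438
-134 + b*(-43) = -134 + (107/32)*(-43) = -134 - 4601/32 = -8889/32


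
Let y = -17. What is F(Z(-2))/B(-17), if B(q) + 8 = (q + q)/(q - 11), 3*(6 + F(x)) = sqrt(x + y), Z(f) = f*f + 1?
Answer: 84/95 - 28*I*sqrt(3)/285 ≈ 0.88421 - 0.17017*I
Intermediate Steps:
Z(f) = 1 + f**2 (Z(f) = f**2 + 1 = 1 + f**2)
F(x) = -6 + sqrt(-17 + x)/3 (F(x) = -6 + sqrt(x - 17)/3 = -6 + sqrt(-17 + x)/3)
B(q) = -8 + 2*q/(-11 + q) (B(q) = -8 + (q + q)/(q - 11) = -8 + (2*q)/(-11 + q) = -8 + 2*q/(-11 + q))
F(Z(-2))/B(-17) = (-6 + sqrt(-17 + (1 + (-2)**2))/3)/((2*(44 - 3*(-17))/(-11 - 17))) = (-6 + sqrt(-17 + (1 + 4))/3)/((2*(44 + 51)/(-28))) = (-6 + sqrt(-17 + 5)/3)/((2*(-1/28)*95)) = (-6 + sqrt(-12)/3)/(-95/14) = (-6 + (2*I*sqrt(3))/3)*(-14/95) = (-6 + 2*I*sqrt(3)/3)*(-14/95) = 84/95 - 28*I*sqrt(3)/285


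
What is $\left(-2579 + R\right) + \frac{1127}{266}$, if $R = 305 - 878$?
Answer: $- \frac{119615}{38} \approx -3147.8$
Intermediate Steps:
$R = -573$
$\left(-2579 + R\right) + \frac{1127}{266} = \left(-2579 - 573\right) + \frac{1127}{266} = -3152 + 1127 \cdot \frac{1}{266} = -3152 + \frac{161}{38} = - \frac{119615}{38}$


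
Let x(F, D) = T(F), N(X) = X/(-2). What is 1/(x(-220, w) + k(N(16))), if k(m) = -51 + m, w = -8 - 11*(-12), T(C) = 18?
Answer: -1/41 ≈ -0.024390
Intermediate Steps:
w = 124 (w = -8 + 132 = 124)
N(X) = -X/2 (N(X) = X*(-½) = -X/2)
x(F, D) = 18
1/(x(-220, w) + k(N(16))) = 1/(18 + (-51 - ½*16)) = 1/(18 + (-51 - 8)) = 1/(18 - 59) = 1/(-41) = -1/41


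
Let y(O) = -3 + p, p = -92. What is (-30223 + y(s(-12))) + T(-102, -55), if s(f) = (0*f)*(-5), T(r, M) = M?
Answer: -30373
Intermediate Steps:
s(f) = 0 (s(f) = 0*(-5) = 0)
y(O) = -95 (y(O) = -3 - 92 = -95)
(-30223 + y(s(-12))) + T(-102, -55) = (-30223 - 95) - 55 = -30318 - 55 = -30373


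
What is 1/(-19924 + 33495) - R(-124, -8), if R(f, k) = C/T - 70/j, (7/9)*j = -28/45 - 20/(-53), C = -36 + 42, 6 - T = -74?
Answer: -8813940879/39627320 ≈ -222.42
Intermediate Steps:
T = 80 (T = 6 - 1*(-74) = 6 + 74 = 80)
C = 6
j = -584/1855 (j = 9*(-28/45 - 20/(-53))/7 = 9*(-28*1/45 - 20*(-1/53))/7 = 9*(-28/45 + 20/53)/7 = (9/7)*(-584/2385) = -584/1855 ≈ -0.31482)
R(f, k) = 649469/2920 (R(f, k) = 6/80 - 70/(-584/1855) = 6*(1/80) - 70*(-1855/584) = 3/40 + 64925/292 = 649469/2920)
1/(-19924 + 33495) - R(-124, -8) = 1/(-19924 + 33495) - 1*649469/2920 = 1/13571 - 649469/2920 = -8813940879/39627320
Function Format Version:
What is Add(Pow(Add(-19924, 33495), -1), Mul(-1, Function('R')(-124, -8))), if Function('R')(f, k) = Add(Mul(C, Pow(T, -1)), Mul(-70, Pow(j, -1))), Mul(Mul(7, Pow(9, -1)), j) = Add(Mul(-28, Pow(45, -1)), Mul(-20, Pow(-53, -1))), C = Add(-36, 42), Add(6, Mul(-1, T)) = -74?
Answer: Rational(-8813940879, 39627320) ≈ -222.42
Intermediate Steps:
T = 80 (T = Add(6, Mul(-1, -74)) = Add(6, 74) = 80)
C = 6
j = Rational(-584, 1855) (j = Mul(Rational(9, 7), Add(Mul(-28, Pow(45, -1)), Mul(-20, Pow(-53, -1)))) = Mul(Rational(9, 7), Add(Mul(-28, Rational(1, 45)), Mul(-20, Rational(-1, 53)))) = Mul(Rational(9, 7), Add(Rational(-28, 45), Rational(20, 53))) = Mul(Rational(9, 7), Rational(-584, 2385)) = Rational(-584, 1855) ≈ -0.31482)
Function('R')(f, k) = Rational(649469, 2920) (Function('R')(f, k) = Add(Mul(6, Pow(80, -1)), Mul(-70, Pow(Rational(-584, 1855), -1))) = Add(Mul(6, Rational(1, 80)), Mul(-70, Rational(-1855, 584))) = Add(Rational(3, 40), Rational(64925, 292)) = Rational(649469, 2920))
Add(Pow(Add(-19924, 33495), -1), Mul(-1, Function('R')(-124, -8))) = Add(Pow(Add(-19924, 33495), -1), Mul(-1, Rational(649469, 2920))) = Add(Pow(13571, -1), Rational(-649469, 2920)) = Add(Rational(1, 13571), Rational(-649469, 2920)) = Rational(-8813940879, 39627320)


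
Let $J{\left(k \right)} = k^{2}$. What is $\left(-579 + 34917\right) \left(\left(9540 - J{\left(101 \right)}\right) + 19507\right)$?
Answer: $647133948$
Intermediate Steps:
$\left(-579 + 34917\right) \left(\left(9540 - J{\left(101 \right)}\right) + 19507\right) = \left(-579 + 34917\right) \left(\left(9540 - 101^{2}\right) + 19507\right) = 34338 \left(\left(9540 - 10201\right) + 19507\right) = 34338 \left(-661 + 19507\right) = 34338 \cdot 18846 = 647133948$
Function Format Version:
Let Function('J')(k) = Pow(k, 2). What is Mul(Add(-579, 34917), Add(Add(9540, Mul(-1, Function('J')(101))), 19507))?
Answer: 647133948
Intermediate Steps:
Mul(Add(-579, 34917), Add(Add(9540, Mul(-1, Function('J')(101))), 19507)) = Mul(Add(-579, 34917), Add(Add(9540, Mul(-1, Pow(101, 2))), 19507)) = Mul(34338, Add(Add(9540, Mul(-1, 10201)), 19507)) = Mul(34338, Add(Add(9540, -10201), 19507)) = Mul(34338, Add(-661, 19507)) = Mul(34338, 18846) = 647133948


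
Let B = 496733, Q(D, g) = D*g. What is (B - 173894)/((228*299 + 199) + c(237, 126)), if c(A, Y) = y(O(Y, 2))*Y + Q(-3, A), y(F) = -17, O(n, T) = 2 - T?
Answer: 322839/65518 ≈ 4.9275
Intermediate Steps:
c(A, Y) = -17*Y - 3*A
(B - 173894)/((228*299 + 199) + c(237, 126)) = (496733 - 173894)/((228*299 + 199) + (-17*126 - 3*237)) = 322839/((68172 + 199) + (-2142 - 711)) = 322839/(68371 - 2853) = 322839/65518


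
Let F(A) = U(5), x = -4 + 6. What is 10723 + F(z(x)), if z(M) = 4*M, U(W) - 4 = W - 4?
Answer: 10728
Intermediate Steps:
x = 2
U(W) = W (U(W) = 4 + (W - 4) = 4 + (-4 + W) = W)
F(A) = 5
10723 + F(z(x)) = 10723 + 5 = 10728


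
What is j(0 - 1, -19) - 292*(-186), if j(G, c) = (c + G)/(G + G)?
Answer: 54322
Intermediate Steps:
j(G, c) = (G + c)/(2*G) (j(G, c) = (G + c)/((2*G)) = (G + c)*(1/(2*G)) = (G + c)/(2*G))
j(0 - 1, -19) - 292*(-186) = ((0 - 1) - 19)/(2*(0 - 1)) - 292*(-186) = (1/2)*(-1 - 19)/(-1) + 54312 = (1/2)*(-1)*(-20) + 54312 = 10 + 54312 = 54322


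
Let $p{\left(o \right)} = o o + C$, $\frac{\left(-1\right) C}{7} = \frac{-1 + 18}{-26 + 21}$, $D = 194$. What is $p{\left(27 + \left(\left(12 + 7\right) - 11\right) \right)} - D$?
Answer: $\frac{5274}{5} \approx 1054.8$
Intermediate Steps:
$C = \frac{119}{5}$ ($C = - 7 \frac{-1 + 18}{-26 + 21} = - 7 \frac{17}{-5} = - 7 \cdot 17 \left(- \frac{1}{5}\right) = \left(-7\right) \left(- \frac{17}{5}\right) = \frac{119}{5} \approx 23.8$)
$p{\left(o \right)} = \frac{119}{5} + o^{2}$ ($p{\left(o \right)} = o o + \frac{119}{5} = o^{2} + \frac{119}{5} = \frac{119}{5} + o^{2}$)
$p{\left(27 + \left(\left(12 + 7\right) - 11\right) \right)} - D = \left(\frac{119}{5} + \left(27 + \left(\left(12 + 7\right) - 11\right)\right)^{2}\right) - 194 = \left(\frac{119}{5} + \left(27 + \left(19 - 11\right)\right)^{2}\right) - 194 = \left(\frac{119}{5} + \left(27 + 8\right)^{2}\right) - 194 = \left(\frac{119}{5} + 35^{2}\right) - 194 = \left(\frac{119}{5} + 1225\right) - 194 = \frac{6244}{5} - 194 = \frac{5274}{5}$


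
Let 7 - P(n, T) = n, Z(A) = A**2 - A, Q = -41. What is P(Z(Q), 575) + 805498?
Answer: 803783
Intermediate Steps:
P(n, T) = 7 - n
P(Z(Q), 575) + 805498 = (7 - (-41)*(-1 - 41)) + 805498 = (7 - (-41)*(-42)) + 805498 = (7 - 1*1722) + 805498 = (7 - 1722) + 805498 = -1715 + 805498 = 803783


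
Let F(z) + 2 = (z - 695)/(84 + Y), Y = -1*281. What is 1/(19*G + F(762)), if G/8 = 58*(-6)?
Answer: -197/10420973 ≈ -1.8904e-5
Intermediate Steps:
G = -2784 (G = 8*(58*(-6)) = 8*(-348) = -2784)
Y = -281
F(z) = 301/197 - z/197 (F(z) = -2 + (z - 695)/(84 - 281) = -2 + (-695 + z)/(-197) = -2 + (-695 + z)*(-1/197) = -2 + (695/197 - z/197) = 301/197 - z/197)
1/(19*G + F(762)) = 1/(19*(-2784) + (301/197 - 1/197*762)) = 1/(-52896 + (301/197 - 762/197)) = 1/(-52896 - 461/197) = 1/(-10420973/197) = -197/10420973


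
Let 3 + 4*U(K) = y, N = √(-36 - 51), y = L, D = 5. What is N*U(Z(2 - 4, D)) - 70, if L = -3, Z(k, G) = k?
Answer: -70 - 3*I*√87/2 ≈ -70.0 - 13.991*I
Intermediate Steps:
y = -3
N = I*√87 (N = √(-87) = I*√87 ≈ 9.3274*I)
U(K) = -3/2 (U(K) = -¾ + (¼)*(-3) = -¾ - ¾ = -3/2)
N*U(Z(2 - 4, D)) - 70 = (I*√87)*(-3/2) - 70 = -3*I*√87/2 - 70 = -70 - 3*I*√87/2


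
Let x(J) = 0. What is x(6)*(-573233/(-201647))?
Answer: 0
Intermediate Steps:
x(6)*(-573233/(-201647)) = 0*(-573233/(-201647)) = 0*(-573233*(-1/201647)) = 0*(573233/201647) = 0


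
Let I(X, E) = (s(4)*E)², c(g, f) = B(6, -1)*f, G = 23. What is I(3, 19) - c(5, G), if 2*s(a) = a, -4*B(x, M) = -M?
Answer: 5799/4 ≈ 1449.8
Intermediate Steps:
B(x, M) = M/4 (B(x, M) = -(-1)*M/4 = M/4)
s(a) = a/2
c(g, f) = -f/4 (c(g, f) = ((¼)*(-1))*f = -f/4)
I(X, E) = 4*E² (I(X, E) = (((½)*4)*E)² = (2*E)² = 4*E²)
I(3, 19) - c(5, G) = 4*19² - (-1)*23/4 = 4*361 - 1*(-23/4) = 1444 + 23/4 = 5799/4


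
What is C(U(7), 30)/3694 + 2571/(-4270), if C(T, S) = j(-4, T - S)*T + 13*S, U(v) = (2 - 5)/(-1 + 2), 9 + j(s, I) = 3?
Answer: -3877557/7886690 ≈ -0.49166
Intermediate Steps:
j(s, I) = -6 (j(s, I) = -9 + 3 = -6)
U(v) = -3 (U(v) = -3/1 = -3*1 = -3)
C(T, S) = -6*T + 13*S
C(U(7), 30)/3694 + 2571/(-4270) = (-6*(-3) + 13*30)/3694 + 2571/(-4270) = (18 + 390)*(1/3694) + 2571*(-1/4270) = 408*(1/3694) - 2571/4270 = 204/1847 - 2571/4270 = -3877557/7886690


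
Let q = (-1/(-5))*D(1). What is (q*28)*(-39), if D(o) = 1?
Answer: -1092/5 ≈ -218.40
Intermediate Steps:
q = ⅕ (q = -1/(-5)*1 = -1*(-⅕)*1 = (⅕)*1 = ⅕ ≈ 0.20000)
(q*28)*(-39) = ((⅕)*28)*(-39) = (28/5)*(-39) = -1092/5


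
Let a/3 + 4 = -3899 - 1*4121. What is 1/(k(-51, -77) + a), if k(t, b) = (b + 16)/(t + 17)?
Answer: -34/818387 ≈ -4.1545e-5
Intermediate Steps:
a = -24072 (a = -12 + 3*(-3899 - 1*4121) = -12 + 3*(-3899 - 4121) = -12 + 3*(-8020) = -12 - 24060 = -24072)
k(t, b) = (16 + b)/(17 + t)
1/(k(-51, -77) + a) = 1/((16 - 77)/(17 - 51) - 24072) = 1/(-61/(-34) - 24072) = 1/(-1/34*(-61) - 24072) = 1/(61/34 - 24072) = 1/(-818387/34) = -34/818387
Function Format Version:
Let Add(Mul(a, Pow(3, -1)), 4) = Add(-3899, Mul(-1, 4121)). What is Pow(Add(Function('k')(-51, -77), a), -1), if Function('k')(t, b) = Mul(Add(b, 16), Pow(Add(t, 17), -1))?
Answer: Rational(-34, 818387) ≈ -4.1545e-5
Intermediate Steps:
a = -24072 (a = Add(-12, Mul(3, Add(-3899, Mul(-1, 4121)))) = Add(-12, Mul(3, Add(-3899, -4121))) = Add(-12, Mul(3, -8020)) = Add(-12, -24060) = -24072)
Function('k')(t, b) = Mul(Pow(Add(17, t), -1), Add(16, b)) (Function('k')(t, b) = Mul(Add(16, b), Pow(Add(17, t), -1)) = Mul(Pow(Add(17, t), -1), Add(16, b)))
Pow(Add(Function('k')(-51, -77), a), -1) = Pow(Add(Mul(Pow(Add(17, -51), -1), Add(16, -77)), -24072), -1) = Pow(Add(Mul(Pow(-34, -1), -61), -24072), -1) = Pow(Add(Mul(Rational(-1, 34), -61), -24072), -1) = Pow(Add(Rational(61, 34), -24072), -1) = Pow(Rational(-818387, 34), -1) = Rational(-34, 818387)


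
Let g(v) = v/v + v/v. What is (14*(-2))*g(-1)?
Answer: -56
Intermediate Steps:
g(v) = 2 (g(v) = 1 + 1 = 2)
(14*(-2))*g(-1) = (14*(-2))*2 = -28*2 = -56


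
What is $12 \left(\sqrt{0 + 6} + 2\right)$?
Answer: $24 + 12 \sqrt{6} \approx 53.394$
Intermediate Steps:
$12 \left(\sqrt{0 + 6} + 2\right) = 12 \left(\sqrt{6} + 2\right) = 12 \left(2 + \sqrt{6}\right) = 24 + 12 \sqrt{6}$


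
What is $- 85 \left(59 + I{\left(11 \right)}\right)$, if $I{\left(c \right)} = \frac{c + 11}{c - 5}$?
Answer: $- \frac{15980}{3} \approx -5326.7$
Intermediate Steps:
$I{\left(c \right)} = \frac{11 + c}{-5 + c}$
$- 85 \left(59 + I{\left(11 \right)}\right) = - 85 \left(59 + \frac{11 + 11}{-5 + 11}\right) = - 85 \left(59 + \frac{1}{6} \cdot 22\right) = - 85 \left(59 + \frac{11}{3}\right) = \left(-85\right) \frac{188}{3} = - \frac{15980}{3}$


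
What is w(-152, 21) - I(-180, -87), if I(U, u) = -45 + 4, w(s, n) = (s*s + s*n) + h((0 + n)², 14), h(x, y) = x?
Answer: 20394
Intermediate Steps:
w(s, n) = n² + s² + n*s (w(s, n) = (s*s + s*n) + (0 + n)² = (s² + n*s) + n² = n² + s² + n*s)
I(U, u) = -41
w(-152, 21) - I(-180, -87) = (21² + (-152)² + 21*(-152)) - 1*(-41) = (441 + 23104 - 3192) + 41 = 20353 + 41 = 20394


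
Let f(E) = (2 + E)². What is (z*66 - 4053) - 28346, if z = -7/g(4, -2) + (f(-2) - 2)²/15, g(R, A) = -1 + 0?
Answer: -159597/5 ≈ -31919.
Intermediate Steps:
g(R, A) = -1
z = 109/15 (z = -7/(-1) + ((2 - 2)² - 2)²/15 = -7*(-1) + (0² - 2)²*(1/15) = 7 + (0 - 2)²*(1/15) = 7 + (-2)²*(1/15) = 7 + 4*(1/15) = 7 + 4/15 = 109/15 ≈ 7.2667)
(z*66 - 4053) - 28346 = ((109/15)*66 - 4053) - 28346 = (2398/5 - 4053) - 28346 = -17867/5 - 28346 = -159597/5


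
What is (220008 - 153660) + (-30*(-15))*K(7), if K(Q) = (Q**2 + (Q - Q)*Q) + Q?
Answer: 91548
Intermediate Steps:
K(Q) = Q + Q**2 (K(Q) = (Q**2 + 0*Q) + Q = (Q**2 + 0) + Q = Q**2 + Q = Q + Q**2)
(220008 - 153660) + (-30*(-15))*K(7) = (220008 - 153660) + (-30*(-15))*(7*(1 + 7)) = 66348 + 450*(7*8) = 66348 + 450*56 = 66348 + 25200 = 91548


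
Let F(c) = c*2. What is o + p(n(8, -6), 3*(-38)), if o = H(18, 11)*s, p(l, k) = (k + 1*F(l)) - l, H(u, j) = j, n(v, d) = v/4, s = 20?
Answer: 108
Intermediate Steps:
n(v, d) = v/4 (n(v, d) = v*(1/4) = v/4)
F(c) = 2*c
p(l, k) = k + l (p(l, k) = (k + 1*(2*l)) - l = (k + 2*l) - l = k + l)
o = 220 (o = 11*20 = 220)
o + p(n(8, -6), 3*(-38)) = 220 + (3*(-38) + (1/4)*8) = 220 + (-114 + 2) = 220 - 112 = 108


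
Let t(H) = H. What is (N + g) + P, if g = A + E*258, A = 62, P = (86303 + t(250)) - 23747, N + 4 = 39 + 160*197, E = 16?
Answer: 98551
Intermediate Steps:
N = 31555 (N = -4 + (39 + 160*197) = -4 + (39 + 31520) = -4 + 31559 = 31555)
P = 62806 (P = (86303 + 250) - 23747 = 86553 - 23747 = 62806)
g = 4190 (g = 62 + 16*258 = 62 + 4128 = 4190)
(N + g) + P = (31555 + 4190) + 62806 = 35745 + 62806 = 98551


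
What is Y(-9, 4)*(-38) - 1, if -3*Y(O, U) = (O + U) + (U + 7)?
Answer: 75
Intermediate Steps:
Y(O, U) = -7/3 - 2*U/3 - O/3 (Y(O, U) = -((O + U) + (U + 7))/3 = -((O + U) + (7 + U))/3 = -(7 + O + 2*U)/3 = -7/3 - 2*U/3 - O/3)
Y(-9, 4)*(-38) - 1 = (-7/3 - ⅔*4 - ⅓*(-9))*(-38) - 1 = (-7/3 - 8/3 + 3)*(-38) - 1 = -2*(-38) - 1 = 76 - 1 = 75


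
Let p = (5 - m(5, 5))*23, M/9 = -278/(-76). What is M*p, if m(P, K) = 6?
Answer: -28773/38 ≈ -757.18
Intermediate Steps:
M = 1251/38 (M = 9*(-278/(-76)) = 9*(-278*(-1/76)) = 9*(139/38) = 1251/38 ≈ 32.921)
p = -23 (p = (5 - 1*6)*23 = (5 - 6)*23 = -1*23 = -23)
M*p = (1251/38)*(-23) = -28773/38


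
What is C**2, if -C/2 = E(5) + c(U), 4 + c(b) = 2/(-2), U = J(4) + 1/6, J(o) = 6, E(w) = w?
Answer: 0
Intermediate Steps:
U = 37/6 (U = 6 + 1/6 = 37/6 ≈ 6.1667)
c(b) = -5 (c(b) = -4 + 2/(-2) = -4 + 2*(-1/2) = -4 - 1 = -5)
C = 0 (C = -2*(5 - 5) = -2*0 = 0)
C**2 = 0**2 = 0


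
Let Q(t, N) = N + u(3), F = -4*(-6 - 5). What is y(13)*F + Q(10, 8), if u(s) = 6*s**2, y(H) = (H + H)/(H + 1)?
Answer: 1006/7 ≈ 143.71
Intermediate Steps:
y(H) = 2*H/(1 + H) (y(H) = (2*H)/(1 + H) = 2*H/(1 + H))
F = 44 (F = -4*(-11) = 44)
Q(t, N) = 54 + N (Q(t, N) = N + 6*3**2 = N + 6*9 = N + 54 = 54 + N)
y(13)*F + Q(10, 8) = (2*13/(1 + 13))*44 + (54 + 8) = (2*13/14)*44 + 62 = (2*13*(1/14))*44 + 62 = (13/7)*44 + 62 = 572/7 + 62 = 1006/7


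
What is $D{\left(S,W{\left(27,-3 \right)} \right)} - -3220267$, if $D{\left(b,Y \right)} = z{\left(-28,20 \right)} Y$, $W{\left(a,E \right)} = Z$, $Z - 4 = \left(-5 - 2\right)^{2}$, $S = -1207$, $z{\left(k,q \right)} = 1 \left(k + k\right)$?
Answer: $3217299$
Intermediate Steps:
$z{\left(k,q \right)} = 2 k$ ($z{\left(k,q \right)} = 1 \cdot 2 k = 2 k$)
$Z = 53$ ($Z = 4 + \left(-5 - 2\right)^{2} = 4 + \left(-7\right)^{2} = 4 + 49 = 53$)
$W{\left(a,E \right)} = 53$
$D{\left(b,Y \right)} = - 56 Y$ ($D{\left(b,Y \right)} = 2 \left(-28\right) Y = - 56 Y$)
$D{\left(S,W{\left(27,-3 \right)} \right)} - -3220267 = \left(-56\right) 53 - -3220267 = -2968 + 3220267 = 3217299$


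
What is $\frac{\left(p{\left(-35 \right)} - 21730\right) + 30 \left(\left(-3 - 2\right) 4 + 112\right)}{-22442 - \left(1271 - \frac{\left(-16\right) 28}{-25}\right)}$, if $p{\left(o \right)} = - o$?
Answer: $\frac{473375}{592377} \approx 0.79911$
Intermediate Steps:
$\frac{\left(p{\left(-35 \right)} - 21730\right) + 30 \left(\left(-3 - 2\right) 4 + 112\right)}{-22442 - \left(1271 - \frac{\left(-16\right) 28}{-25}\right)} = \frac{\left(\left(-1\right) \left(-35\right) - 21730\right) + 30 \left(\left(-3 - 2\right) 4 + 112\right)}{-22442 - \left(1271 - \frac{\left(-16\right) 28}{-25}\right)} = \frac{\left(35 - 21730\right) + 30 \left(\left(-5\right) 4 + 112\right)}{-22442 - \frac{31327}{25}} = \frac{-21695 + 30 \left(-20 + 112\right)}{-22442 + \left(-1271 + \frac{448}{25}\right)} = \frac{-21695 + 30 \cdot 92}{-22442 - \frac{31327}{25}} = \frac{-21695 + 2760}{- \frac{592377}{25}} = \left(-18935\right) \left(- \frac{25}{592377}\right) = \frac{473375}{592377}$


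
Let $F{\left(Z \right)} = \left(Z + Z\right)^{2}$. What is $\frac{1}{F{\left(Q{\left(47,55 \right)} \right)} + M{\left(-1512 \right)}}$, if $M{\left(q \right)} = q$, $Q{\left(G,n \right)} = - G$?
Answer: $\frac{1}{7324} \approx 0.00013654$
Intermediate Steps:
$F{\left(Z \right)} = 4 Z^{2}$ ($F{\left(Z \right)} = \left(2 Z\right)^{2} = 4 Z^{2}$)
$\frac{1}{F{\left(Q{\left(47,55 \right)} \right)} + M{\left(-1512 \right)}} = \frac{1}{4 \left(\left(-1\right) 47\right)^{2} - 1512} = \frac{1}{4 \left(-47\right)^{2} - 1512} = \frac{1}{4 \cdot 2209 - 1512} = \frac{1}{8836 - 1512} = \frac{1}{7324}$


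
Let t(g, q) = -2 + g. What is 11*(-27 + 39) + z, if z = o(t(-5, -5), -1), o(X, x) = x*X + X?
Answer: 132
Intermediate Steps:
o(X, x) = X + X*x (o(X, x) = X*x + X = X + X*x)
z = 0 (z = (-2 - 5)*(1 - 1) = -7*0 = 0)
11*(-27 + 39) + z = 11*(-27 + 39) + 0 = 11*12 + 0 = 132 + 0 = 132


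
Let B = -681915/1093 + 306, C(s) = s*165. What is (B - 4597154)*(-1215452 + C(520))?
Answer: 5676542847470908/1093 ≈ 5.1935e+12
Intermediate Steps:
C(s) = 165*s
B = -347457/1093 (B = -681915/1093 + 306 = -347457/1093 ≈ -317.89)
(B - 4597154)*(-1215452 + C(520)) = (-347457/1093 - 4597154)*(-1215452 + 165*520) = -5025036779*(-1215452 + 85800)/1093 = -5025036779/1093*(-1129652) = 5676542847470908/1093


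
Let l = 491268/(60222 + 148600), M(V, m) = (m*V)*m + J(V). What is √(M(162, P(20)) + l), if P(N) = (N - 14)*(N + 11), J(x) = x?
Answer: 4*√3818793425951073/104411 ≈ 2367.4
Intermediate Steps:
P(N) = (-14 + N)*(11 + N)
M(V, m) = V + V*m² (M(V, m) = (m*V)*m + V = (V*m)*m + V = V*m² + V = V + V*m²)
l = 245634/104411 (l = 491268/208822 = 491268*(1/208822) = 245634/104411 ≈ 2.3526)
√(M(162, P(20)) + l) = √(162*(1 + (-154 + 20² - 3*20)²) + 245634/104411) = √(162*(1 + (-154 + 400 - 60)²) + 245634/104411) = √(162*(1 + 186²) + 245634/104411) = √(162*(1 + 34596) + 245634/104411) = √(162*34597 + 245634/104411) = √(5604714 + 245634/104411) = √(585194039088/104411) = 4*√3818793425951073/104411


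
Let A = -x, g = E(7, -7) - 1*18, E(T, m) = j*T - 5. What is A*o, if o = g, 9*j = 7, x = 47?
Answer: 7426/9 ≈ 825.11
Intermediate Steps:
j = 7/9 (j = (1/9)*7 = 7/9 ≈ 0.77778)
E(T, m) = -5 + 7*T/9 (E(T, m) = 7*T/9 - 5 = -5 + 7*T/9)
g = -158/9 (g = (-5 + (7/9)*7) - 1*18 = (-5 + 49/9) - 18 = 4/9 - 18 = -158/9 ≈ -17.556)
o = -158/9 ≈ -17.556
A = -47 (A = -1*47 = -47)
A*o = -47*(-158/9) = 7426/9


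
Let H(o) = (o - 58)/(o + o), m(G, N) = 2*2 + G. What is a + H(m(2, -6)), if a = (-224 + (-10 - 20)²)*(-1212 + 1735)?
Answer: 1060631/3 ≈ 3.5354e+5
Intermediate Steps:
m(G, N) = 4 + G
H(o) = (-58 + o)/(2*o) (H(o) = (-58 + o)/((2*o)) = (-58 + o)*(1/(2*o)) = (-58 + o)/(2*o))
a = 353548 (a = (-224 + (-30)²)*523 = (-224 + 900)*523 = 676*523 = 353548)
a + H(m(2, -6)) = 353548 + (-58 + (4 + 2))/(2*(4 + 2)) = 353548 + (½)*(-58 + 6)/6 = 353548 + (½)*(⅙)*(-52) = 353548 - 13/3 = 1060631/3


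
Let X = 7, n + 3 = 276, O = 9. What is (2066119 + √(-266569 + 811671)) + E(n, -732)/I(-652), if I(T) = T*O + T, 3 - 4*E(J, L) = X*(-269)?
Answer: 26942190817/13040 + √545102 ≈ 2.0669e+6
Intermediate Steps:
n = 273 (n = -3 + 276 = 273)
E(J, L) = 943/2 (E(J, L) = ¾ - 7*(-269)/4 = ¾ - ¼*(-1883) = ¾ + 1883/4 = 943/2)
I(T) = 10*T (I(T) = T*9 + T = 9*T + T = 10*T)
(2066119 + √(-266569 + 811671)) + E(n, -732)/I(-652) = (2066119 + √(-266569 + 811671)) + 943/(2*((10*(-652)))) = (2066119 + √545102) + (943/2)/(-6520) = (2066119 + √545102) + (943/2)*(-1/6520) = (2066119 + √545102) - 943/13040 = 26942190817/13040 + √545102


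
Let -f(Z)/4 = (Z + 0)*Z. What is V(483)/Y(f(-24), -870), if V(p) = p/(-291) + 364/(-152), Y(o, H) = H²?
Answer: -2989/557986680 ≈ -5.3568e-6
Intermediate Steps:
f(Z) = -4*Z² (f(Z) = -4*(Z + 0)*Z = -4*Z*Z = -4*Z²)
V(p) = -91/38 - p/291 (V(p) = p*(-1/291) + 364*(-1/152) = -p/291 - 91/38 = -91/38 - p/291)
V(483)/Y(f(-24), -870) = (-91/38 - 1/291*483)/((-870)²) = (-91/38 - 161/97)/756900 = -14945/3686*1/756900 = -2989/557986680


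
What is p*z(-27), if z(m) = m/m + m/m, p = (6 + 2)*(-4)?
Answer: -64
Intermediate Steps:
p = -32 (p = 8*(-4) = -32)
z(m) = 2 (z(m) = 1 + 1 = 2)
p*z(-27) = -32*2 = -64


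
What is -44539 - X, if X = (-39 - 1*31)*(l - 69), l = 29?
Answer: -47339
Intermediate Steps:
X = 2800 (X = (-39 - 1*31)*(29 - 69) = (-39 - 31)*(-40) = -70*(-40) = 2800)
-44539 - X = -44539 - 1*2800 = -44539 - 2800 = -47339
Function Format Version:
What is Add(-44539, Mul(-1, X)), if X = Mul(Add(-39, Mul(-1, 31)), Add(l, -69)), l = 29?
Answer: -47339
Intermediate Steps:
X = 2800 (X = Mul(Add(-39, Mul(-1, 31)), Add(29, -69)) = Mul(Add(-39, -31), -40) = Mul(-70, -40) = 2800)
Add(-44539, Mul(-1, X)) = Add(-44539, Mul(-1, 2800)) = Add(-44539, -2800) = -47339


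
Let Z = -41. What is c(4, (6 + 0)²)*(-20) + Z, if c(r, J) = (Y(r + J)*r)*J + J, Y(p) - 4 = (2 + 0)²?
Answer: -23801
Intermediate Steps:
Y(p) = 8 (Y(p) = 4 + (2 + 0)² = 4 + 2² = 4 + 4 = 8)
c(r, J) = J + 8*J*r (c(r, J) = (8*r)*J + J = 8*J*r + J = J + 8*J*r)
c(4, (6 + 0)²)*(-20) + Z = ((6 + 0)²*(1 + 8*4))*(-20) - 41 = (6²*(1 + 32))*(-20) - 41 = (36*33)*(-20) - 41 = 1188*(-20) - 41 = -23760 - 41 = -23801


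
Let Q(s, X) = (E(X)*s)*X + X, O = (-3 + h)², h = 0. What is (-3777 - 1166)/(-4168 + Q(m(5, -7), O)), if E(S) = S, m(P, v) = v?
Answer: 4943/4726 ≈ 1.0459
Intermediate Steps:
O = 9 (O = (-3 + 0)² = (-3)² = 9)
Q(s, X) = X + s*X² (Q(s, X) = (X*s)*X + X = s*X² + X = X + s*X²)
(-3777 - 1166)/(-4168 + Q(m(5, -7), O)) = (-3777 - 1166)/(-4168 + 9*(1 + 9*(-7))) = -4943/(-4168 + 9*(1 - 63)) = -4943/(-4168 + 9*(-62)) = -4943/(-4168 - 558) = -4943/(-4726) = -4943*(-1/4726) = 4943/4726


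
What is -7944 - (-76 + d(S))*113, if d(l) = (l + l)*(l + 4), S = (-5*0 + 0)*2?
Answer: 644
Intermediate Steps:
S = 0 (S = (0 + 0)*2 = 0*2 = 0)
d(l) = 2*l*(4 + l) (d(l) = (2*l)*(4 + l) = 2*l*(4 + l))
-7944 - (-76 + d(S))*113 = -7944 - (-76 + 2*0*(4 + 0))*113 = -7944 - (-76 + 2*0*4)*113 = -7944 - (-76 + 0)*113 = -7944 - (-76)*113 = -7944 - 1*(-8588) = -7944 + 8588 = 644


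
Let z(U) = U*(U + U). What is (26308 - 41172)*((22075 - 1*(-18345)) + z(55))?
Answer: -690730080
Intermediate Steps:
z(U) = 2*U**2 (z(U) = U*(2*U) = 2*U**2)
(26308 - 41172)*((22075 - 1*(-18345)) + z(55)) = (26308 - 41172)*((22075 - 1*(-18345)) + 2*55**2) = -14864*((22075 + 18345) + 2*3025) = -14864*(40420 + 6050) = -14864*46470 = -690730080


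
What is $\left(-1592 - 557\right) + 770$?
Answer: $-1379$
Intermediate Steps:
$\left(-1592 - 557\right) + 770 = -2149 + 770 = -1379$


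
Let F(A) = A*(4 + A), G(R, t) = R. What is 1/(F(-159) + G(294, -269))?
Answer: 1/24939 ≈ 4.0098e-5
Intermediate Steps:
1/(F(-159) + G(294, -269)) = 1/(-159*(4 - 159) + 294) = 1/(-159*(-155) + 294) = 1/(24645 + 294) = 1/24939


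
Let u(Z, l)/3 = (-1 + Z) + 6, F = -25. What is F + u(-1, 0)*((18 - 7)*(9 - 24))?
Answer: -2005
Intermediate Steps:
u(Z, l) = 15 + 3*Z (u(Z, l) = 3*((-1 + Z) + 6) = 3*(5 + Z) = 15 + 3*Z)
F + u(-1, 0)*((18 - 7)*(9 - 24)) = -25 + (15 + 3*(-1))*((18 - 7)*(9 - 24)) = -25 + (15 - 3)*(11*(-15)) = -25 + 12*(-165) = -25 - 1980 = -2005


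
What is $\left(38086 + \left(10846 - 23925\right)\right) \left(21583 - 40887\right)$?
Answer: $-482735128$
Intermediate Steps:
$\left(38086 + \left(10846 - 23925\right)\right) \left(21583 - 40887\right) = \left(38086 + \left(10846 - 23925\right)\right) \left(-19304\right) = \left(38086 - 13079\right) \left(-19304\right) = 25007 \left(-19304\right) = -482735128$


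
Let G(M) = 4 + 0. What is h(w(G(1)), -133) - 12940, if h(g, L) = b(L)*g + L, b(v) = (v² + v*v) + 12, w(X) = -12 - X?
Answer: -579313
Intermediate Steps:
G(M) = 4
b(v) = 12 + 2*v² (b(v) = (v² + v²) + 12 = 2*v² + 12 = 12 + 2*v²)
h(g, L) = L + g*(12 + 2*L²) (h(g, L) = (12 + 2*L²)*g + L = g*(12 + 2*L²) + L = L + g*(12 + 2*L²))
h(w(G(1)), -133) - 12940 = (-133 + 2*(-12 - 1*4)*(6 + (-133)²)) - 12940 = (-133 + 2*(-12 - 4)*(6 + 17689)) - 12940 = (-133 + 2*(-16)*17695) - 12940 = (-133 - 566240) - 12940 = -566373 - 12940 = -579313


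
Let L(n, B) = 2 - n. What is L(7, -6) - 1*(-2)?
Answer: -3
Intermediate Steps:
L(7, -6) - 1*(-2) = (2 - 1*7) - 1*(-2) = (2 - 7) + 2 = -5 + 2 = -3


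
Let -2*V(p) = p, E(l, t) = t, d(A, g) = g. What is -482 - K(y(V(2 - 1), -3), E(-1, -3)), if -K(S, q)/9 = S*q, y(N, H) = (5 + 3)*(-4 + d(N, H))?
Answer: 1030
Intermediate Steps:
V(p) = -p/2
y(N, H) = -32 + 8*H (y(N, H) = (5 + 3)*(-4 + H) = 8*(-4 + H) = -32 + 8*H)
K(S, q) = -9*S*q
-482 - K(y(V(2 - 1), -3), E(-1, -3)) = -482 - (-9)*(-32 + 8*(-3))*(-3) = -482 - (-9)*(-32 - 24)*(-3) = -482 - (-9)*(-56)*(-3) = -482 - 1*(-1512) = -482 + 1512 = 1030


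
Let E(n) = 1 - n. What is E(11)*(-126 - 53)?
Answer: 1790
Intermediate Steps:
E(11)*(-126 - 53) = (1 - 1*11)*(-126 - 53) = (1 - 11)*(-179) = -10*(-179) = 1790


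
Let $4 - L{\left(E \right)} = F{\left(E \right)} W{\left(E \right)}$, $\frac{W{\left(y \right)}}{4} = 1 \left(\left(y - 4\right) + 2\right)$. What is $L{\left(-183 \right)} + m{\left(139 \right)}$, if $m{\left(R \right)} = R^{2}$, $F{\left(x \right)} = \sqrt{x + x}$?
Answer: $19325 + 740 i \sqrt{366} \approx 19325.0 + 14157.0 i$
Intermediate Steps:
$F{\left(x \right)} = \sqrt{2} \sqrt{x}$ ($F{\left(x \right)} = \sqrt{2 x} = \sqrt{2} \sqrt{x}$)
$W{\left(y \right)} = -8 + 4 y$ ($W{\left(y \right)} = 4 \cdot 1 \left(\left(y - 4\right) + 2\right) = 4 \cdot 1 \left(\left(-4 + y\right) + 2\right) = 4 \cdot 1 \left(-2 + y\right) = 4 \left(-2 + y\right) = -8 + 4 y$)
$L{\left(E \right)} = 4 - \sqrt{2} \sqrt{E} \left(-8 + 4 E\right)$
$L{\left(-183 \right)} + m{\left(139 \right)} = \left(4 + 4 \sqrt{2} \sqrt{-183} \left(2 - -183\right)\right) + 139^{2} = \left(4 + 4 \sqrt{2} i \sqrt{183} \left(2 + 183\right)\right) + 19321 = \left(4 + 4 \sqrt{2} i \sqrt{183} \cdot 185\right) + 19321 = \left(4 + 740 i \sqrt{366}\right) + 19321 = 19325 + 740 i \sqrt{366}$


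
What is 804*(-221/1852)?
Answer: -44421/463 ≈ -95.942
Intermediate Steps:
804*(-221/1852) = -44421/463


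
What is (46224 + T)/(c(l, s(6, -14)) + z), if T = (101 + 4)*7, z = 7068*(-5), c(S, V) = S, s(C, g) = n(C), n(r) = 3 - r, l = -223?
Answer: -4269/3233 ≈ -1.3204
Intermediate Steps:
s(C, g) = 3 - C
z = -35340
T = 735 (T = 105*7 = 735)
(46224 + T)/(c(l, s(6, -14)) + z) = (46224 + 735)/(-223 - 35340) = 46959/(-35563) = 46959*(-1/35563) = -4269/3233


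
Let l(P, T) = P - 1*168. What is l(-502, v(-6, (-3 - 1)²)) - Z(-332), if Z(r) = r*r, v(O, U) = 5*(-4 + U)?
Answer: -110894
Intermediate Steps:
v(O, U) = -20 + 5*U
l(P, T) = -168 + P (l(P, T) = P - 168 = -168 + P)
Z(r) = r²
l(-502, v(-6, (-3 - 1)²)) - Z(-332) = (-168 - 502) - 1*(-332)² = -670 - 1*110224 = -670 - 110224 = -110894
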